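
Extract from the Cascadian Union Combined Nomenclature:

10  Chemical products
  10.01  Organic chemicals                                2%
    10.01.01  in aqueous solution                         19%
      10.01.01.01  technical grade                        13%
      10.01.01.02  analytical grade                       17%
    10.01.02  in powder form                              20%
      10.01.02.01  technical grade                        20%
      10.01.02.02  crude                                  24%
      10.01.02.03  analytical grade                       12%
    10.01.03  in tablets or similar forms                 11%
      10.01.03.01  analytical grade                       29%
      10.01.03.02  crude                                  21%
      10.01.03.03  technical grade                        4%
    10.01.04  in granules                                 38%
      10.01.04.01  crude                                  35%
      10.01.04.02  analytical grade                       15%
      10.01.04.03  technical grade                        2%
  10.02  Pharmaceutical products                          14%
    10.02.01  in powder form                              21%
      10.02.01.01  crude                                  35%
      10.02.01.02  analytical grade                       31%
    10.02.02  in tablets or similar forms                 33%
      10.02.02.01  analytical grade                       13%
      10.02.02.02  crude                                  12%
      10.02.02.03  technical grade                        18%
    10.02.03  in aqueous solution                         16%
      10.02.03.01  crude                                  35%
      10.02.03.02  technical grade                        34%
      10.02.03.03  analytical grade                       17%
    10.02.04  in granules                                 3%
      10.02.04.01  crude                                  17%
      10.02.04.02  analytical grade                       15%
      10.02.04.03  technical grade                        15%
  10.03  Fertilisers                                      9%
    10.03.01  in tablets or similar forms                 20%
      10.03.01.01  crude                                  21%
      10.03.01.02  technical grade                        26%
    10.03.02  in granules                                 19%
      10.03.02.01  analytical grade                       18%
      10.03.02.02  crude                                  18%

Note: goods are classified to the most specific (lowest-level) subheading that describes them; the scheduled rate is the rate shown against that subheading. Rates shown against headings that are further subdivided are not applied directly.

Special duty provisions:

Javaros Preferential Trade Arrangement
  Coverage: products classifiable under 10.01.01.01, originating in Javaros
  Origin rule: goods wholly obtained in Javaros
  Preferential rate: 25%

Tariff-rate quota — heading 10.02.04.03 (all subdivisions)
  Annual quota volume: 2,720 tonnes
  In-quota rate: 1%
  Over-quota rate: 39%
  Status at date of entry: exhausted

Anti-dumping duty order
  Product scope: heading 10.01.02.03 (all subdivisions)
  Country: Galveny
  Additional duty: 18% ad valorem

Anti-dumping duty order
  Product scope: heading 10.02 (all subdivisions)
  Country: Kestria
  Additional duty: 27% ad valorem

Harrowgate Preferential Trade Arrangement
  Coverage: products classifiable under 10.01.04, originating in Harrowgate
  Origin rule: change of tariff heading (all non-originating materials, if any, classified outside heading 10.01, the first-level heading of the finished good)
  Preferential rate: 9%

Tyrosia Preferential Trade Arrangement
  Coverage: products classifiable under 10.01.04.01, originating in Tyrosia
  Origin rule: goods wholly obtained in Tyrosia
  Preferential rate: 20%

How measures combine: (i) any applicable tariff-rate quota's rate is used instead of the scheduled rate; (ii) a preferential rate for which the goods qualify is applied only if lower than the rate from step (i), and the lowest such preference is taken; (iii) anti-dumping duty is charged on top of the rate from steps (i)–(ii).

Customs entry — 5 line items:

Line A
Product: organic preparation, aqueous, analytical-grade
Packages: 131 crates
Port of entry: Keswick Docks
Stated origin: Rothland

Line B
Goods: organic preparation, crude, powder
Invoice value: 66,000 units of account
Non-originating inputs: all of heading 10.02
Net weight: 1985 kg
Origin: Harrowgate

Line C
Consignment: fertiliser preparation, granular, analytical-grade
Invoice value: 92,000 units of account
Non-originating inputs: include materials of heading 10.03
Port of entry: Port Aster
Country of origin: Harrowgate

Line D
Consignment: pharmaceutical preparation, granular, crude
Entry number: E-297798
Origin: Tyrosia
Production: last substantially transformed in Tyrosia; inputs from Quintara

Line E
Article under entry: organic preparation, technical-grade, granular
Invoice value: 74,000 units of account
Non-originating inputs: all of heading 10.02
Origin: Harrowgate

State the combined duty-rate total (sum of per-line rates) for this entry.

78%

Line A: organic → 10.01; aqueous → 10.01.01; analytical-grade → 10.01.01.02. Scheduled 17%. No special measure applies. → 17%.
Line B: organic → 10.01; powder → 10.01.02; crude → 10.01.02.02. Scheduled 24%. Harrowgate agreement on 10.01.04: 10.01.02.02 not covered. → 24%.
Line C: fertiliser → 10.03; granular → 10.03.02; analytical-grade → 10.03.02.01. Scheduled 18%. Harrowgate agreement on 10.01.04: 10.03.02.01 not covered. → 18%.
Line D: pharmaceutical → 10.02; granular → 10.02.04; crude → 10.02.04.01. Scheduled 17%. Tyrosia agreement on 10.01.04.01: 10.02.04.01 not covered. → 17%.
Line E: organic → 10.01; granular → 10.01.04; technical-grade → 10.01.04.03. Scheduled 2%. Harrowgate agreement on 10.01.04: CTH met → 9% available; preference 9% not lower than 2% → no reduction. → 2%.
Sum: 17% + 24% + 18% + 17% + 2% = 78%.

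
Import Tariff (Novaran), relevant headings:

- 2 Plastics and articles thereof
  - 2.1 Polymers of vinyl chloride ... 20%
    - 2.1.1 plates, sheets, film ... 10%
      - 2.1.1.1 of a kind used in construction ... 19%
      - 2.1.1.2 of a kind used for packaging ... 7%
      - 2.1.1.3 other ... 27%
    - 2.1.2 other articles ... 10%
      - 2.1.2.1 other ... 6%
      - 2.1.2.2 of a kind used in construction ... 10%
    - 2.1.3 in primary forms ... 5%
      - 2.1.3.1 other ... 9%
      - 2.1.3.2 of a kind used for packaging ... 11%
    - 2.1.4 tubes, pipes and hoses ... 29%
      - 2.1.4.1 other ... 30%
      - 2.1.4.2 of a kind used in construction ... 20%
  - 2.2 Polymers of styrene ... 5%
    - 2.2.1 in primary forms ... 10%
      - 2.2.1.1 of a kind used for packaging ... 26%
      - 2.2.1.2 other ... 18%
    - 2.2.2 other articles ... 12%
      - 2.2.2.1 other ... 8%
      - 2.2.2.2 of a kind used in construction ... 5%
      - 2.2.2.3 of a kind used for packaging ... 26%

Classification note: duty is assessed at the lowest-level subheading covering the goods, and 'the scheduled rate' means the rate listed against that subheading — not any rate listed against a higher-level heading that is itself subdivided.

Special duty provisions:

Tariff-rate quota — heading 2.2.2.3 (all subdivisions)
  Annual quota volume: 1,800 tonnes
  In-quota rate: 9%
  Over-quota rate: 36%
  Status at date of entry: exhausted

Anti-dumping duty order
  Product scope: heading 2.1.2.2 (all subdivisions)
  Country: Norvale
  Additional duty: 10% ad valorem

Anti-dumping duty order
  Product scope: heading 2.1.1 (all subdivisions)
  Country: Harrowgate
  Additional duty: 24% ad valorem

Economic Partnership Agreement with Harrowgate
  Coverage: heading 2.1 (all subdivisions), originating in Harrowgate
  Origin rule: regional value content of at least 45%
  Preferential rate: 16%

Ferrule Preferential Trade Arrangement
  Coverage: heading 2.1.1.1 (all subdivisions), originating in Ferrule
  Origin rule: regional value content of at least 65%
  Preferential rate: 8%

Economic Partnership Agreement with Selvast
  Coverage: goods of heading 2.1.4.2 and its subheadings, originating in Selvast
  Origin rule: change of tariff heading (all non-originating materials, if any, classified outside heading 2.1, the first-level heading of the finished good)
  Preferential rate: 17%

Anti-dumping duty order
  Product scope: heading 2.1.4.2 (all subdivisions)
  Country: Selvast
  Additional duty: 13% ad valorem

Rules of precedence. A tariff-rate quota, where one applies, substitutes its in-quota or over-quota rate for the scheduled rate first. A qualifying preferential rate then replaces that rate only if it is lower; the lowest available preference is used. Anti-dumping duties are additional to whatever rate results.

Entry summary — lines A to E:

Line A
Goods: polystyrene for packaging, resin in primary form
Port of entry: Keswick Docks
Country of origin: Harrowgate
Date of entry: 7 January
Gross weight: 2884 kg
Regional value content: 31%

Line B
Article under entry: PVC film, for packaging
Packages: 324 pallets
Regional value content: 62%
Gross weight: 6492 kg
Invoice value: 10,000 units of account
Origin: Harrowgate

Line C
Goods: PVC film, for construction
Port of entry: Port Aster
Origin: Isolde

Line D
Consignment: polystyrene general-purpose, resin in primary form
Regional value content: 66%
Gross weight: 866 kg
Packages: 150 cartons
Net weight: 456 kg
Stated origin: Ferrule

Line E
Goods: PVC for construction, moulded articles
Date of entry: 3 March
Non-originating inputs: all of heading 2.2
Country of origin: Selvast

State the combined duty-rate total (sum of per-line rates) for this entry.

Line A: polystyrene → 2.2; resin in primary form → 2.2.1; for packaging → 2.2.1.1. Scheduled 26%. Harrowgate agreement on 2.1: 2.2.1.1 not covered. → 26%.
Line B: PVC → 2.1; film → 2.1.1; for packaging → 2.1.1.2. Scheduled 7%. Harrowgate agreement on 2.1: RVC ≥ 45% → 16% available; preference 16% not lower than 7% → no reduction; anti-dumping (Harrowgate, 2.1.1): +24%; total 7% + 24% = 31%. → 31%.
Line C: PVC → 2.1; film → 2.1.1; for construction → 2.1.1.1. Scheduled 19%. No special measure applies. → 19%.
Line D: polystyrene → 2.2; resin in primary form → 2.2.1; general-purpose → 2.2.1.2. Scheduled 18%. Ferrule agreement on 2.1.1.1: 2.2.1.2 not covered. → 18%.
Line E: PVC → 2.1; moulded articles → 2.1.2; for construction → 2.1.2.2. Scheduled 10%. Selvast agreement on 2.1.4.2: 2.1.2.2 not covered. → 10%.
Sum: 26% + 31% + 19% + 18% + 10% = 104%.

104%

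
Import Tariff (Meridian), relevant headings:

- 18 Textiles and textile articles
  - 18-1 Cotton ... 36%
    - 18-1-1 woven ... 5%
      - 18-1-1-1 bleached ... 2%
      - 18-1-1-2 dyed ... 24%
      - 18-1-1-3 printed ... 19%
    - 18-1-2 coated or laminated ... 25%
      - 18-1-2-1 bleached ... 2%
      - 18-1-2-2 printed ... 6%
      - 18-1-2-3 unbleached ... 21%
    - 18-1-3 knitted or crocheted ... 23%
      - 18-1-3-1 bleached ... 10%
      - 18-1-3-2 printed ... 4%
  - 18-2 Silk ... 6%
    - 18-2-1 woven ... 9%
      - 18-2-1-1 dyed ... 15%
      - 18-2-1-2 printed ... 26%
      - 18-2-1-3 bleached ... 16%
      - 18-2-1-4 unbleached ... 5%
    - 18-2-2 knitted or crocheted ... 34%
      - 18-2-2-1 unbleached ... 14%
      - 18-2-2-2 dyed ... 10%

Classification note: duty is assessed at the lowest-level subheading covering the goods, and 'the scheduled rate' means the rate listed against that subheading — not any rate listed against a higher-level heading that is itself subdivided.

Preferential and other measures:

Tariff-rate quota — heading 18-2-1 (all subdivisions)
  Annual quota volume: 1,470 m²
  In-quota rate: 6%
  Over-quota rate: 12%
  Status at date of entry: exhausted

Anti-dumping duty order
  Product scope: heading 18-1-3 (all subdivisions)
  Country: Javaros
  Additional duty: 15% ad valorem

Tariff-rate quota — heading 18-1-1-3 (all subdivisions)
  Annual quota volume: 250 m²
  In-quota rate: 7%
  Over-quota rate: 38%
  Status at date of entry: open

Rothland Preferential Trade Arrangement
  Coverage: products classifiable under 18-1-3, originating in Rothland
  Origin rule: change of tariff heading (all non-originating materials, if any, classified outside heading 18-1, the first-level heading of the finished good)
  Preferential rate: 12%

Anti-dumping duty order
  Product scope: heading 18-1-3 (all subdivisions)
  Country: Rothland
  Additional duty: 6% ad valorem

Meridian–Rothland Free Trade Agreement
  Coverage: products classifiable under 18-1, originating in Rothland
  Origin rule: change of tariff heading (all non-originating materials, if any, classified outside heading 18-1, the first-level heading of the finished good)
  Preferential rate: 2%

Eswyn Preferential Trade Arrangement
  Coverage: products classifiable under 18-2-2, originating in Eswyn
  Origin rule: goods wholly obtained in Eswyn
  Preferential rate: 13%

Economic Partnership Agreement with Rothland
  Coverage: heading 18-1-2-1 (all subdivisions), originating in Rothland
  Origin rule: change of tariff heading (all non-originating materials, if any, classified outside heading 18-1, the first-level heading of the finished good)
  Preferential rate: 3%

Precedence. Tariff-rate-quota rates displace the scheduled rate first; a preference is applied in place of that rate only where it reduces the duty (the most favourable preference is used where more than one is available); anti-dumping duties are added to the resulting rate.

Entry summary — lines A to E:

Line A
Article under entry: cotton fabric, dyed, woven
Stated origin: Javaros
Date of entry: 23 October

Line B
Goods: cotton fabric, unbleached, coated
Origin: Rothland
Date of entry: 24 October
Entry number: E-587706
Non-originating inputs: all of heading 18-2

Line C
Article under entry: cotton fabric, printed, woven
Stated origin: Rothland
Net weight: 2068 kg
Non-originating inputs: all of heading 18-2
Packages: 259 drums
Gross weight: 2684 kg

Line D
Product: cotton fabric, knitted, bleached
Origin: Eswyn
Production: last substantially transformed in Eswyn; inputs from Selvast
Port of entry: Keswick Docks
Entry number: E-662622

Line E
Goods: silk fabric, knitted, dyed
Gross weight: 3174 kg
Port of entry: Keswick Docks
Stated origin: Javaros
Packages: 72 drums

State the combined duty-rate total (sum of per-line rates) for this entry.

Line A: cotton → 18-1; woven → 18-1-1; dyed → 18-1-1-2. Scheduled 24%. No special measure applies. → 24%.
Line B: cotton → 18-1; coated → 18-1-2; unbleached → 18-1-2-3. Scheduled 21%. Rothland agreement on 18-1-3: 18-1-2-3 not covered; Rothland agreement on 18-1: CTH met → 2% available; Rothland agreement on 18-1-2-1: 18-1-2-3 not covered; preferential 2%. → 2%.
Line C: cotton → 18-1; woven → 18-1-1; printed → 18-1-1-3. Scheduled 19%. quota on 18-1-1-3 open → in-quota 7%; Rothland agreement on 18-1-3: 18-1-1-3 not covered; Rothland agreement on 18-1: CTH met → 2% available; Rothland agreement on 18-1-2-1: 18-1-1-3 not covered; preferential 2%. → 2%.
Line D: cotton → 18-1; knitted → 18-1-3; bleached → 18-1-3-1. Scheduled 10%. Eswyn agreement on 18-2-2: 18-1-3-1 not covered. → 10%.
Line E: silk → 18-2; knitted → 18-2-2; dyed → 18-2-2-2. Scheduled 10%. No special measure applies. → 10%.
Sum: 24% + 2% + 2% + 10% + 10% = 48%.

48%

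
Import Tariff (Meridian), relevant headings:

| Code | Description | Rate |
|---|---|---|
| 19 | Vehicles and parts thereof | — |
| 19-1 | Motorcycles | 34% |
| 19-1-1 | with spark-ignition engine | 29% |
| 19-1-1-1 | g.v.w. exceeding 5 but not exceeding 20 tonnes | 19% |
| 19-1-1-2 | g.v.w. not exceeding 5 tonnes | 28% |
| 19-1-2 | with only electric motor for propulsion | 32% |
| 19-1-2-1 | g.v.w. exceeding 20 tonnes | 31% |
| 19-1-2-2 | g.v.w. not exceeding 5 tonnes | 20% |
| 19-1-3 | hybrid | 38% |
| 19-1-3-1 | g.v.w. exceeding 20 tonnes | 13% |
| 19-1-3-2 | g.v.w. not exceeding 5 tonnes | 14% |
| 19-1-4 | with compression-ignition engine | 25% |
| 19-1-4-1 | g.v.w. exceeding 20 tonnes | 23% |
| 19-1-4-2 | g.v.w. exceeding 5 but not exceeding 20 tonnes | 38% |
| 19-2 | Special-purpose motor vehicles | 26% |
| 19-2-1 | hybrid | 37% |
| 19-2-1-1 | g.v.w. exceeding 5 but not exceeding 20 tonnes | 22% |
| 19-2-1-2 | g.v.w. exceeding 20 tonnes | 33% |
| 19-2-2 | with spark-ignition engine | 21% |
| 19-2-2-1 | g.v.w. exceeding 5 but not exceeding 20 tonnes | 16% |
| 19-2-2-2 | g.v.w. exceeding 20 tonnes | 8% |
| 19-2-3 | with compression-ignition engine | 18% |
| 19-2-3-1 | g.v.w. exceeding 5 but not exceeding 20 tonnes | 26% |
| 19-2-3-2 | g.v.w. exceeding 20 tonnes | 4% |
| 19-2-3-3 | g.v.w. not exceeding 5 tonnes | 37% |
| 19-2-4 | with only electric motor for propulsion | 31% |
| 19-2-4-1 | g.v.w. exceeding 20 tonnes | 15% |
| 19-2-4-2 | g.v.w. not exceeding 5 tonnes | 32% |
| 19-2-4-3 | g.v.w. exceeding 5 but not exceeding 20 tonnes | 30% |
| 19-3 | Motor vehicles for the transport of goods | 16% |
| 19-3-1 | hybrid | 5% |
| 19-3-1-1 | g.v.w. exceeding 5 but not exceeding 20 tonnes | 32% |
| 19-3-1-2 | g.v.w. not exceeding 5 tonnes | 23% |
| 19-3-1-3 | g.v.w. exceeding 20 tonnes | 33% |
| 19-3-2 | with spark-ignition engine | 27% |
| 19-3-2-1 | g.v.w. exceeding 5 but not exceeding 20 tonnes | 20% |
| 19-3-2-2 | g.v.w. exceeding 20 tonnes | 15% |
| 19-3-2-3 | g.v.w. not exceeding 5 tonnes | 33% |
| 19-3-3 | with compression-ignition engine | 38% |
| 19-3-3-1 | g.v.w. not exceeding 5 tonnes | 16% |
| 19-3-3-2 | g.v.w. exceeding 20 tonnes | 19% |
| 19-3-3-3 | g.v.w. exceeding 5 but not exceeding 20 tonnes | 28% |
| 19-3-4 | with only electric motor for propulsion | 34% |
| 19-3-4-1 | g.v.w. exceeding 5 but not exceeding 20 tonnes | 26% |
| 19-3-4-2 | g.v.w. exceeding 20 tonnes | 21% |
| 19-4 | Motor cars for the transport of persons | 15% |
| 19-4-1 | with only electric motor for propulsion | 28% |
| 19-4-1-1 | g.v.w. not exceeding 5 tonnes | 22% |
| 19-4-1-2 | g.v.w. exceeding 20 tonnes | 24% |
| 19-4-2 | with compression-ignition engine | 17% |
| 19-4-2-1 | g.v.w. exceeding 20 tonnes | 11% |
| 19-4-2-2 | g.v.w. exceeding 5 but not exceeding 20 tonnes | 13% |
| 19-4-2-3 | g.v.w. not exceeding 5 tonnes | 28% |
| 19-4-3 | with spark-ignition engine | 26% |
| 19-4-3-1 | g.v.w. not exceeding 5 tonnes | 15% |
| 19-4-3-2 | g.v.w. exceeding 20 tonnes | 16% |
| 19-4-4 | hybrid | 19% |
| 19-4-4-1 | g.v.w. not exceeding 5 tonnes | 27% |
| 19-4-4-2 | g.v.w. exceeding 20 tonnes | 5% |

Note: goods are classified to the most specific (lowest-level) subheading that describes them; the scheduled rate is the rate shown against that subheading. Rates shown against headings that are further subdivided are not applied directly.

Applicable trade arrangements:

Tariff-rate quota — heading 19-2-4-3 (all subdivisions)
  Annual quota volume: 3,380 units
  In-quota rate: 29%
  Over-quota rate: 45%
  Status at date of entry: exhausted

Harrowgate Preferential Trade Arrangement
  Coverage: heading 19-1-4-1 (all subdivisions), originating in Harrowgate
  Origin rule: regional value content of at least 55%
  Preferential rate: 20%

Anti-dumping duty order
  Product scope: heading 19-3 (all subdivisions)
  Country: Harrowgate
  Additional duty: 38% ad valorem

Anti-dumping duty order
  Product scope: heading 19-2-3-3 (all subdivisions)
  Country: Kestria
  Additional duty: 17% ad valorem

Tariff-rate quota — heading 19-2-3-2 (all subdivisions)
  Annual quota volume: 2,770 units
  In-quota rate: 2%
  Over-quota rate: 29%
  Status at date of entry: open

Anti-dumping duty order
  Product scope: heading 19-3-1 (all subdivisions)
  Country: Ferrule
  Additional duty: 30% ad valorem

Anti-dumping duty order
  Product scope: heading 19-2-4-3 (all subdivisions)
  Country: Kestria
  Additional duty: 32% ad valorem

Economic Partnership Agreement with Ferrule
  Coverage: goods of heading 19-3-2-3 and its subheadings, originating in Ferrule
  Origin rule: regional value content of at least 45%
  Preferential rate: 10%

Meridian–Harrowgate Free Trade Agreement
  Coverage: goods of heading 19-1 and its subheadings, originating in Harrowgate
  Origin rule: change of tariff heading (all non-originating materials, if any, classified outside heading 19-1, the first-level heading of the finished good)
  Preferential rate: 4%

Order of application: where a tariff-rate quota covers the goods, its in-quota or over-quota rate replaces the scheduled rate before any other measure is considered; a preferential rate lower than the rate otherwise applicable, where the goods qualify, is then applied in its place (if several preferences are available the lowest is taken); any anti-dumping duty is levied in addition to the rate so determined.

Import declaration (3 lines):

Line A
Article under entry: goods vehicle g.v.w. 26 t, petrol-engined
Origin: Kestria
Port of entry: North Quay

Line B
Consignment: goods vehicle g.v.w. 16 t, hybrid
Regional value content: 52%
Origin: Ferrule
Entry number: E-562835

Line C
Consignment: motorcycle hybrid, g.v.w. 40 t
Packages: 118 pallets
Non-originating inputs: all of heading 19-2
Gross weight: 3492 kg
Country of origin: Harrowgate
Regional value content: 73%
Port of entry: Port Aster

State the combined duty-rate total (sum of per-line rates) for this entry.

81%

Line A: goods vehicle → 19-3; petrol-engined → 19-3-2; g.v.w. 26 t → 19-3-2-2. Scheduled 15%. No special measure applies. → 15%.
Line B: goods vehicle → 19-3; hybrid → 19-3-1; g.v.w. 16 t → 19-3-1-1. Scheduled 32%. Ferrule agreement on 19-3-2-3: 19-3-1-1 not covered; anti-dumping (Ferrule, 19-3-1): +30%; total 32% + 30% = 62%. → 62%.
Line C: motorcycle → 19-1; hybrid → 19-1-3; g.v.w. 40 t → 19-1-3-1. Scheduled 13%. Harrowgate agreement on 19-1-4-1: 19-1-3-1 not covered; Harrowgate agreement on 19-1: CTH met → 4% available; preferential 4%. → 4%.
Sum: 15% + 62% + 4% = 81%.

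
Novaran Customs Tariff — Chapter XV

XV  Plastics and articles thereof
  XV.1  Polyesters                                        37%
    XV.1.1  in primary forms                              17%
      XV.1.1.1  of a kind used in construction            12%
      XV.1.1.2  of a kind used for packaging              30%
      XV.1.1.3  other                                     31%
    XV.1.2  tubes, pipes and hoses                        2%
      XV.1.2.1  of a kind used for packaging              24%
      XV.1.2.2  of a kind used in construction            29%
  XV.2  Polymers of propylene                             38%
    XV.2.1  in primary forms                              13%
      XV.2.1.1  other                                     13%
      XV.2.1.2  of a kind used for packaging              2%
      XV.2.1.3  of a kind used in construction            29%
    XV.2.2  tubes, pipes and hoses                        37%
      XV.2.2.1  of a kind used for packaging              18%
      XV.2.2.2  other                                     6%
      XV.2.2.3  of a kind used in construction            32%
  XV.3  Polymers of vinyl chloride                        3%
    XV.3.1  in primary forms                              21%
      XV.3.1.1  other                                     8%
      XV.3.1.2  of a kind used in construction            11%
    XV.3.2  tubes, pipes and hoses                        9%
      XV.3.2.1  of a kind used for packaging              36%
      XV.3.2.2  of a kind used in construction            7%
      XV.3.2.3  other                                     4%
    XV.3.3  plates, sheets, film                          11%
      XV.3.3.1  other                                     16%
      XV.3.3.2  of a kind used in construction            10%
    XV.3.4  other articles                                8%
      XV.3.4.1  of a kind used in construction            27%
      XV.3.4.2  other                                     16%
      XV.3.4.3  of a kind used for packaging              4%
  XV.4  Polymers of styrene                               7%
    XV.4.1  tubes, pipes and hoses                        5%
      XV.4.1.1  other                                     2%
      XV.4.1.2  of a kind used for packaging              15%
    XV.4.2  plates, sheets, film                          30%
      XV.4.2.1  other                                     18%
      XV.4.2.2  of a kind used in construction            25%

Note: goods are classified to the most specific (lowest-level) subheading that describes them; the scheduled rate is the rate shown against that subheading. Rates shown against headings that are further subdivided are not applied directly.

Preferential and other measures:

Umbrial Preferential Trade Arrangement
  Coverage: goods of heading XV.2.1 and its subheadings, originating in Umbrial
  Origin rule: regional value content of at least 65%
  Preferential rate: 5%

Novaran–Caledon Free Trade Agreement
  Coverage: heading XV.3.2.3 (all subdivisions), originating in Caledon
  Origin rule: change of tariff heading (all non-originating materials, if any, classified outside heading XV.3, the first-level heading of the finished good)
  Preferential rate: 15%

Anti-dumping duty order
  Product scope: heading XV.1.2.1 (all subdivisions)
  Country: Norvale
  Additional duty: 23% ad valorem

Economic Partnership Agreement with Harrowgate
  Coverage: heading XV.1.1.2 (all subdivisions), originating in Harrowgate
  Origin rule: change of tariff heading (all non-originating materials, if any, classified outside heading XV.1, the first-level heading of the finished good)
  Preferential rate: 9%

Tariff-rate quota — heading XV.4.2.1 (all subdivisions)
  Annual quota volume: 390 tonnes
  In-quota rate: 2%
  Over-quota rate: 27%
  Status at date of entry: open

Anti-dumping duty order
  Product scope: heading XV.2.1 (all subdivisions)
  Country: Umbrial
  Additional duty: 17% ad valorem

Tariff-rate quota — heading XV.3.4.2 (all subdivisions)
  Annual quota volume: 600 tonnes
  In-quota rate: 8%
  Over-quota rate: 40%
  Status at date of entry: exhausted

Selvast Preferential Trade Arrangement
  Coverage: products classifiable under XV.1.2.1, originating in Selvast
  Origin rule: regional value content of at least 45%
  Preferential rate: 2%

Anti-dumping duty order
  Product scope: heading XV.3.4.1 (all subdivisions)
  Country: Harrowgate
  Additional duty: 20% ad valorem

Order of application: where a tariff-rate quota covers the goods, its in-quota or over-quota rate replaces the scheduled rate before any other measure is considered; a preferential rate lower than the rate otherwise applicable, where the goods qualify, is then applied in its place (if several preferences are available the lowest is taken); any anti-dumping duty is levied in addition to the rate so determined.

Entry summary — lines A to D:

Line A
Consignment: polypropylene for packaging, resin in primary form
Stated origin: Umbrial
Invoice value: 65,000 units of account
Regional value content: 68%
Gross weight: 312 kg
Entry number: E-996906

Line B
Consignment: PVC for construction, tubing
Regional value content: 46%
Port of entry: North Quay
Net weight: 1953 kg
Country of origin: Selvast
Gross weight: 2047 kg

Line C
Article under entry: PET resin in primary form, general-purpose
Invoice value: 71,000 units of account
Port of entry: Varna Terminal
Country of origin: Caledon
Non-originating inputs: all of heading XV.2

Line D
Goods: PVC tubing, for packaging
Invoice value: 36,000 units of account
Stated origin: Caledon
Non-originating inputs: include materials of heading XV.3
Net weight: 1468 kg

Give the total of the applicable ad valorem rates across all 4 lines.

93%

Line A: polypropylene → XV.2; resin in primary form → XV.2.1; for packaging → XV.2.1.2. Scheduled 2%. Umbrial agreement on XV.2.1: RVC ≥ 65% → 5% available; preference 5% not lower than 2% → no reduction; anti-dumping (Umbrial, XV.2.1): +17%; total 2% + 17% = 19%. → 19%.
Line B: PVC → XV.3; tubing → XV.3.2; for construction → XV.3.2.2. Scheduled 7%. Selvast agreement on XV.1.2.1: XV.3.2.2 not covered. → 7%.
Line C: PET → XV.1; resin in primary form → XV.1.1; general-purpose → XV.1.1.3. Scheduled 31%. Caledon agreement on XV.3.2.3: XV.1.1.3 not covered. → 31%.
Line D: PVC → XV.3; tubing → XV.3.2; for packaging → XV.3.2.1. Scheduled 36%. Caledon agreement on XV.3.2.3: XV.3.2.1 not covered. → 36%.
Sum: 19% + 7% + 31% + 36% = 93%.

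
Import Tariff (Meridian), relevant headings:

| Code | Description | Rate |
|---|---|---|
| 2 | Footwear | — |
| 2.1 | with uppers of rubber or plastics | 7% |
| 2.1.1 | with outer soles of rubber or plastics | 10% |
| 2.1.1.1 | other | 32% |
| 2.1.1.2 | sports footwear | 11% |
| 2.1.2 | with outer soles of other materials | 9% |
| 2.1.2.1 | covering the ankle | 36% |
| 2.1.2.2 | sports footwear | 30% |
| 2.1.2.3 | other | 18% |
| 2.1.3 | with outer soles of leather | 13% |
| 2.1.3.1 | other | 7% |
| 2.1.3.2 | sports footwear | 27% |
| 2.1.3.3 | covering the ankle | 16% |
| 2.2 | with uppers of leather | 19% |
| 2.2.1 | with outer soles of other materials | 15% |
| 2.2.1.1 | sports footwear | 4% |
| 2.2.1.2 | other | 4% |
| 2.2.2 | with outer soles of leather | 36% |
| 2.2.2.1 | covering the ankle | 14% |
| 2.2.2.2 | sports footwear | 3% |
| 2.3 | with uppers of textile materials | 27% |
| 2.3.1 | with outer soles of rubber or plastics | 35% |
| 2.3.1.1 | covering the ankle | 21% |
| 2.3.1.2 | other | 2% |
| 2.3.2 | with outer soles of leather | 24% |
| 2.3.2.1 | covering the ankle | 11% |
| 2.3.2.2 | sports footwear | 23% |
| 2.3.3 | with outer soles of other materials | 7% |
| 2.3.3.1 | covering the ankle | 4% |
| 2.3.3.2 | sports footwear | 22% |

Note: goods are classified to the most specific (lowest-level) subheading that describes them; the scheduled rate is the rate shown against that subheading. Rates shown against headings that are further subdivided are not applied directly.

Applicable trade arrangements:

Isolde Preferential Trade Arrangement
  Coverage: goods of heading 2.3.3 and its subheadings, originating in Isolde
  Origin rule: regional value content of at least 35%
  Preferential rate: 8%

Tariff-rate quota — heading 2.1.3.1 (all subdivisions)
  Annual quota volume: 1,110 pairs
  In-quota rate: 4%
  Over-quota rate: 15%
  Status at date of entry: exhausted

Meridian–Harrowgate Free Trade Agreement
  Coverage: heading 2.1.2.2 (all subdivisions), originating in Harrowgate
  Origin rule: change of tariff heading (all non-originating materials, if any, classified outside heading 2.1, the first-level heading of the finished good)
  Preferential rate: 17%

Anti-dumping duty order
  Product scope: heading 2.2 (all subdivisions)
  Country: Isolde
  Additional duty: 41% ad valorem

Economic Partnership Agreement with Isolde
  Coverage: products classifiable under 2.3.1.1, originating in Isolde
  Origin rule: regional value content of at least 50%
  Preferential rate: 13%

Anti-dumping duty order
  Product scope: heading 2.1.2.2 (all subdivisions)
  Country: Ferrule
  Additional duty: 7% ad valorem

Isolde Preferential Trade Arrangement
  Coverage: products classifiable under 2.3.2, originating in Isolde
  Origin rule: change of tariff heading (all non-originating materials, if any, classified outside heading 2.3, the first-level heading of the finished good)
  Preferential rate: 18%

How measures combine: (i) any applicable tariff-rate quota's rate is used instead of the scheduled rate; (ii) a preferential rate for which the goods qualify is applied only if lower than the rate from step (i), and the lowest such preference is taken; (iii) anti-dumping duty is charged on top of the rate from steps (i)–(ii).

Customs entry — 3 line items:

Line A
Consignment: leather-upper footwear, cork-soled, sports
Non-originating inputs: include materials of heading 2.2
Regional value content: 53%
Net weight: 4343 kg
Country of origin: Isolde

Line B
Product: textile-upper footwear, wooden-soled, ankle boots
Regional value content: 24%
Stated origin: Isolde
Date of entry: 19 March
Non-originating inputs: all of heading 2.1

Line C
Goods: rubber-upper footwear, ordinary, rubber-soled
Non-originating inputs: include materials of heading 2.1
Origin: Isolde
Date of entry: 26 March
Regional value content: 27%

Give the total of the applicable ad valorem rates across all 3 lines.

Line A: leather-upper → 2.2; cork-soled → 2.2.1; sports → 2.2.1.1. Scheduled 4%. Isolde agreement on 2.3.3: 2.2.1.1 not covered; Isolde agreement on 2.3.1.1: 2.2.1.1 not covered; Isolde agreement on 2.3.2: 2.2.1.1 not covered; anti-dumping (Isolde, 2.2): +41%; total 4% + 41% = 45%. → 45%.
Line B: textile-upper → 2.3; wooden-soled → 2.3.3; ankle boots → 2.3.3.1. Scheduled 4%. Isolde agreement on 2.3.3: RVC < 35%; Isolde agreement on 2.3.1.1: 2.3.3.1 not covered; Isolde agreement on 2.3.2: 2.3.3.1 not covered. → 4%.
Line C: rubber-upper → 2.1; rubber-soled → 2.1.1; ordinary → 2.1.1.1. Scheduled 32%. Isolde agreement on 2.3.3: 2.1.1.1 not covered; Isolde agreement on 2.3.1.1: 2.1.1.1 not covered; Isolde agreement on 2.3.2: 2.1.1.1 not covered. → 32%.
Sum: 45% + 4% + 32% = 81%.

81%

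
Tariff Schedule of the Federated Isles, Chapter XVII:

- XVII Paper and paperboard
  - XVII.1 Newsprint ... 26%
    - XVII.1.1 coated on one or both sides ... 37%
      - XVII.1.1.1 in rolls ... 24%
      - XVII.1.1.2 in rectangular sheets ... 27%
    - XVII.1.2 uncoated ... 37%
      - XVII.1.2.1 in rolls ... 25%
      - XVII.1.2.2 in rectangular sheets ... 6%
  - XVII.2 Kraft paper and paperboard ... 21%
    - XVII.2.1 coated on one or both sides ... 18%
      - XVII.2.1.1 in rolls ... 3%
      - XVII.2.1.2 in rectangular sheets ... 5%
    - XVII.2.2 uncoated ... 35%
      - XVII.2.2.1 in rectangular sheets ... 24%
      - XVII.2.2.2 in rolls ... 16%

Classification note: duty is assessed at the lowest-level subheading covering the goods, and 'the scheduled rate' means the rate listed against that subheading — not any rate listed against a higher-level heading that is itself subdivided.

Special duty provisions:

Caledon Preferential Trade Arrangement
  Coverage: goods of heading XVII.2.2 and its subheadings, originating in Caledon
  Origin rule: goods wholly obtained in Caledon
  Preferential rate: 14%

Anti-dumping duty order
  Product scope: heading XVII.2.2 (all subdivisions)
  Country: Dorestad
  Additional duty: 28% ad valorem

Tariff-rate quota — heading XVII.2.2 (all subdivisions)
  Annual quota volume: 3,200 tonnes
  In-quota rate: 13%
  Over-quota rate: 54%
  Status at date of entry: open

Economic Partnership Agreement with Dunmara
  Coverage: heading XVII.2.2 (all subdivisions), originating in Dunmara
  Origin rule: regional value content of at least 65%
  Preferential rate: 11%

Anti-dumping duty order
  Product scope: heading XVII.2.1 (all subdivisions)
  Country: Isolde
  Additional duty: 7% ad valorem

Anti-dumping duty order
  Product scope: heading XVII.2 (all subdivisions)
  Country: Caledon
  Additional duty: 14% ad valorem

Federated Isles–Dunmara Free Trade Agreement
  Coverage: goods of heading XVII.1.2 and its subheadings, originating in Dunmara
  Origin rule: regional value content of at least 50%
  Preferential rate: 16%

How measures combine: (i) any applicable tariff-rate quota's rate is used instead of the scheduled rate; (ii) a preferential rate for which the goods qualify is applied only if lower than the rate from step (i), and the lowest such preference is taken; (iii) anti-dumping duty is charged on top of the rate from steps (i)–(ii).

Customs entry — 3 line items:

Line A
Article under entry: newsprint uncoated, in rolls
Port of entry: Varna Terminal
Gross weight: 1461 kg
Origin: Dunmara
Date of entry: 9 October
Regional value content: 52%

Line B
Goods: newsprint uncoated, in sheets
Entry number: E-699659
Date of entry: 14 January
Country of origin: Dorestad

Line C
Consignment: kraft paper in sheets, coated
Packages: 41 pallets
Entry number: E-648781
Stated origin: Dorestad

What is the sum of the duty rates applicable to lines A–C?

Line A: newsprint → XVII.1; uncoated → XVII.1.2; in rolls → XVII.1.2.1. Scheduled 25%. Dunmara agreement on XVII.2.2: XVII.1.2.1 not covered; Dunmara agreement on XVII.1.2: RVC ≥ 50% → 16% available; preferential 16%. → 16%.
Line B: newsprint → XVII.1; uncoated → XVII.1.2; in sheets → XVII.1.2.2. Scheduled 6%. No special measure applies. → 6%.
Line C: kraft paper → XVII.2; coated → XVII.2.1; in sheets → XVII.2.1.2. Scheduled 5%. No special measure applies. → 5%.
Sum: 16% + 6% + 5% = 27%.

27%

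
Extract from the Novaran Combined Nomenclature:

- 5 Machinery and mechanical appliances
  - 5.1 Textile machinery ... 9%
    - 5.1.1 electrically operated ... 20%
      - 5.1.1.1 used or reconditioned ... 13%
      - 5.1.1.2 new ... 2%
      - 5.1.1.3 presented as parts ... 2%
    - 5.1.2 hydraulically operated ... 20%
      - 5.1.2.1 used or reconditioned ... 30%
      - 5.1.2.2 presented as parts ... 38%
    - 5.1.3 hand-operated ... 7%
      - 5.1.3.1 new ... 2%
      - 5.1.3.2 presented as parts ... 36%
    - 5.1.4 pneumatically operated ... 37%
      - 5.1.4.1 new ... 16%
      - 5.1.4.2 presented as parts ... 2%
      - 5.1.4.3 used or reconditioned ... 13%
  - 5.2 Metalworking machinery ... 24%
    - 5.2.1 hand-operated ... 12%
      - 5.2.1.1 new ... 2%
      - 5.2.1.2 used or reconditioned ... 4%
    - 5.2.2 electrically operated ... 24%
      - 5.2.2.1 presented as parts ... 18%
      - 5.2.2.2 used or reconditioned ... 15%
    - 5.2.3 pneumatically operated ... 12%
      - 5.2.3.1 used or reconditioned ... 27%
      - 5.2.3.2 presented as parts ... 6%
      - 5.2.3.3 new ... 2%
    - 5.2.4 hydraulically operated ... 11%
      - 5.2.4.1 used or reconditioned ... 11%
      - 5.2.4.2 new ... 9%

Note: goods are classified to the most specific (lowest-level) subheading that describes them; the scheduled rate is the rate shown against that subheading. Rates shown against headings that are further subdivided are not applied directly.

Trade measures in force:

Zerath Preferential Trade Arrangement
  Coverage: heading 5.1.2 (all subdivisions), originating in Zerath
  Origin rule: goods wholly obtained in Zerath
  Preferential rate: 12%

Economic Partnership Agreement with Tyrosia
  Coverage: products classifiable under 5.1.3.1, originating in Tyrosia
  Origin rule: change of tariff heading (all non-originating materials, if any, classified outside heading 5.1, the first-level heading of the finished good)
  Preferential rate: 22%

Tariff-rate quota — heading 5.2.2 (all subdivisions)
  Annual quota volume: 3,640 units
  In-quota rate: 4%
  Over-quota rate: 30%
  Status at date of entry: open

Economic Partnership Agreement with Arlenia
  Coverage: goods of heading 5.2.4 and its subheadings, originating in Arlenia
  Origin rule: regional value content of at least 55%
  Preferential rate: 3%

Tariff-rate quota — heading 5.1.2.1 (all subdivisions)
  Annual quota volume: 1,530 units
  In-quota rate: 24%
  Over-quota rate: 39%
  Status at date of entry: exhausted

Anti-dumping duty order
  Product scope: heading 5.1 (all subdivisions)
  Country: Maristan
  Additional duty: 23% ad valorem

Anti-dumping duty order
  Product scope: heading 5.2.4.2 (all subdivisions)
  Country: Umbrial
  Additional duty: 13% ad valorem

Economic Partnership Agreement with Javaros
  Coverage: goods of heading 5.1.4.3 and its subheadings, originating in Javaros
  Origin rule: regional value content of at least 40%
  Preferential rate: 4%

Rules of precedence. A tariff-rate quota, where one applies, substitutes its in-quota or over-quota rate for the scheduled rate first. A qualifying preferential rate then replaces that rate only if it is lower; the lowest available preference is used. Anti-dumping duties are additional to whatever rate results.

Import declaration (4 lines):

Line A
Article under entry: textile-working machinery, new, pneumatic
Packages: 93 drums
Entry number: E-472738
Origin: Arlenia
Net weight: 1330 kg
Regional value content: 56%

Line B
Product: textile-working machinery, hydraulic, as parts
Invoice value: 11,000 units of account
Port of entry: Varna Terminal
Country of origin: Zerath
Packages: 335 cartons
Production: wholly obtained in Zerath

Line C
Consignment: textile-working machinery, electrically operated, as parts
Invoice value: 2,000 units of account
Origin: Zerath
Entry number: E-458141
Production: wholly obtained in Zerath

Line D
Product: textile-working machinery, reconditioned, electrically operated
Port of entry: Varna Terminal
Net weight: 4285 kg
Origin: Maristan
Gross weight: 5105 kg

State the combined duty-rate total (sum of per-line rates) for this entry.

66%

Line A: textile-working → 5.1; pneumatic → 5.1.4; new → 5.1.4.1. Scheduled 16%. Arlenia agreement on 5.2.4: 5.1.4.1 not covered. → 16%.
Line B: textile-working → 5.1; hydraulic → 5.1.2; as parts → 5.1.2.2. Scheduled 38%. Zerath agreement on 5.1.2: wholly obtained → 12% available; preferential 12%. → 12%.
Line C: textile-working → 5.1; electrically operated → 5.1.1; as parts → 5.1.1.3. Scheduled 2%. Zerath agreement on 5.1.2: 5.1.1.3 not covered. → 2%.
Line D: textile-working → 5.1; electrically operated → 5.1.1; reconditioned → 5.1.1.1. Scheduled 13%. anti-dumping (Maristan, 5.1): +23%; total 13% + 23% = 36%. → 36%.
Sum: 16% + 12% + 2% + 36% = 66%.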